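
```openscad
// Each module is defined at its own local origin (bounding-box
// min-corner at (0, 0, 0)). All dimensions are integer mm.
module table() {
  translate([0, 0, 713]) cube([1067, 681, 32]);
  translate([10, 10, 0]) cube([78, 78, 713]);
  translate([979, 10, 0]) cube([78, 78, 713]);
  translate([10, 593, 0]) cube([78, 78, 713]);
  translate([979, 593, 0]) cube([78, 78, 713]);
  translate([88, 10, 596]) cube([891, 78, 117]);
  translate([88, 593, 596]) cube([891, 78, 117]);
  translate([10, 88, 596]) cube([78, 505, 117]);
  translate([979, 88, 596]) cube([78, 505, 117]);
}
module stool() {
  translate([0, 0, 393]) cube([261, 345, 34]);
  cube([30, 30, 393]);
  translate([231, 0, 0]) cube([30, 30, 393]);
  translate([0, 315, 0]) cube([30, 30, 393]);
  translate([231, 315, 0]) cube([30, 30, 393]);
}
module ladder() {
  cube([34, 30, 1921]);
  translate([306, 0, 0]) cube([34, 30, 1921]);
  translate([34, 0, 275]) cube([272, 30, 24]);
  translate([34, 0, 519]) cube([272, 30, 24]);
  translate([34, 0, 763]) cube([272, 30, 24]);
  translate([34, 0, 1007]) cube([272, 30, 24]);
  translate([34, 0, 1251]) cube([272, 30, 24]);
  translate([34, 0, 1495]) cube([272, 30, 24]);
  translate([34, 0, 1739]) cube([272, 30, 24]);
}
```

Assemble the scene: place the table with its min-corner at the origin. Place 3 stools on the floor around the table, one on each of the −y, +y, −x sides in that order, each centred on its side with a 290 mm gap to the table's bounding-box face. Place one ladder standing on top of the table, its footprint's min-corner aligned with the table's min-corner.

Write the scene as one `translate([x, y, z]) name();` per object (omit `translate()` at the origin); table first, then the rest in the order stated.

table();
translate([403, -635, 0]) stool();
translate([403, 971, 0]) stool();
translate([-551, 168, 0]) stool();
translate([0, 0, 745]) ladder();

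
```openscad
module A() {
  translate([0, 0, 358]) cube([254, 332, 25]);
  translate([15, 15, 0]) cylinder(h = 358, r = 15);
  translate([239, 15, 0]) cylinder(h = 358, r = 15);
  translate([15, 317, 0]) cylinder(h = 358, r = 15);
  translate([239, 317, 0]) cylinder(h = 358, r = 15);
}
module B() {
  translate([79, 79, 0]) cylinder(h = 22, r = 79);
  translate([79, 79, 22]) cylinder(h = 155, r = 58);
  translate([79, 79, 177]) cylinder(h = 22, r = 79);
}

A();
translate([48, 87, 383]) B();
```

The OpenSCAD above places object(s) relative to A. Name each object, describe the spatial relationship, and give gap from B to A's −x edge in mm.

The spool's min-x is at 48; the stool's min-x is 0; gap = 48 mm.

A is a stool. B is a spool. The spool is on top of the stool, centred. The gap from the spool to the stool's −x edge is 48 mm.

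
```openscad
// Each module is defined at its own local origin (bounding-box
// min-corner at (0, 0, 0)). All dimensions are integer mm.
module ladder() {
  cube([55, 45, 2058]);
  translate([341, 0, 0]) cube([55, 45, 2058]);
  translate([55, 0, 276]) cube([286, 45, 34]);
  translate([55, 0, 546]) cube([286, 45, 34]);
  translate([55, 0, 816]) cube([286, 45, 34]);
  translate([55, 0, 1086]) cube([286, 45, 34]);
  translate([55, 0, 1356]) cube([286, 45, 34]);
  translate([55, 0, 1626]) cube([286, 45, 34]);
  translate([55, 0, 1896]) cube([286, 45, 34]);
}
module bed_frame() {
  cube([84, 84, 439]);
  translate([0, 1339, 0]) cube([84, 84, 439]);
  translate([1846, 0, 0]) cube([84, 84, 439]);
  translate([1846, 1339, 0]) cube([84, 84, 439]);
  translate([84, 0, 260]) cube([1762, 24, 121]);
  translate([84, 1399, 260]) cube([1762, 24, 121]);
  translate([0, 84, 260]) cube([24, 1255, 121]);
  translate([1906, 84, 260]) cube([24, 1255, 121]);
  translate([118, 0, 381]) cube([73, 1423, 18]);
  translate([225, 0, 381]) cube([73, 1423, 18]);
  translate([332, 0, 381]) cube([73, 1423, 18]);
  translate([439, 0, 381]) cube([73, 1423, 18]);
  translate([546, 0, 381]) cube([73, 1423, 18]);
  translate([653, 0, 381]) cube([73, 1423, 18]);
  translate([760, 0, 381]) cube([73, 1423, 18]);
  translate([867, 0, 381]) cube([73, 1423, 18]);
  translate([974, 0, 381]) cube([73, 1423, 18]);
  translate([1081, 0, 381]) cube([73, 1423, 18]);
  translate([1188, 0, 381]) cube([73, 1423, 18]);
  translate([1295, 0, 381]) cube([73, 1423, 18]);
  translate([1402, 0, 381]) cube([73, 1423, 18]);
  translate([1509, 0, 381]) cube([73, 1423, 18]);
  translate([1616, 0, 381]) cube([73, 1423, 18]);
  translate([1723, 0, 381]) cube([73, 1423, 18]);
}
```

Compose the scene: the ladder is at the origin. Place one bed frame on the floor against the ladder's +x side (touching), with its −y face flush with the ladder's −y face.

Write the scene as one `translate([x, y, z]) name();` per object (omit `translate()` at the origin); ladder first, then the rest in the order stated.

ladder();
translate([396, 0, 0]) bed_frame();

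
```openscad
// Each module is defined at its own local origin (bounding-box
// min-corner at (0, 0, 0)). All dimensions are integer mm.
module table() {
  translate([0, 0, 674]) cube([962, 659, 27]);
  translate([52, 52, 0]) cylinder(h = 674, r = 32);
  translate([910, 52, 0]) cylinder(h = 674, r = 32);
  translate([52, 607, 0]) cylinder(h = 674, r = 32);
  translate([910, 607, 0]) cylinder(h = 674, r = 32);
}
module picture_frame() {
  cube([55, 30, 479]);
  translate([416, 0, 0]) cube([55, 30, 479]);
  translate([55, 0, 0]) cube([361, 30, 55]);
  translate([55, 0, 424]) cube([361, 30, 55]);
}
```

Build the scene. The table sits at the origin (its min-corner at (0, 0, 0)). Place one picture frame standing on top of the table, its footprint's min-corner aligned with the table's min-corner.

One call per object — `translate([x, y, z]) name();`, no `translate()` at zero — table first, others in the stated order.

table();
translate([0, 0, 701]) picture_frame();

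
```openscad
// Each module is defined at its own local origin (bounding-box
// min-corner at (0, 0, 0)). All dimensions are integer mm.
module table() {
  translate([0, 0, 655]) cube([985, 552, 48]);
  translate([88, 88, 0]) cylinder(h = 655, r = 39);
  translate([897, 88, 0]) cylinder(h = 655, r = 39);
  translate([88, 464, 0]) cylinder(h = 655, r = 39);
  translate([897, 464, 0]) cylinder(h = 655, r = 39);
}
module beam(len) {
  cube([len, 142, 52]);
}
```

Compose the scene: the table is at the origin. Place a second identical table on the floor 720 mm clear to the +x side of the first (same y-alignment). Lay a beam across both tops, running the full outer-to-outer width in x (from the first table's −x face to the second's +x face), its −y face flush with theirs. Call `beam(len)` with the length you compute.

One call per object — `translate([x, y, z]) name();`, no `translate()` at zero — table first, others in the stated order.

table();
translate([1705, 0, 0]) table();
translate([0, 0, 703]) beam(2690);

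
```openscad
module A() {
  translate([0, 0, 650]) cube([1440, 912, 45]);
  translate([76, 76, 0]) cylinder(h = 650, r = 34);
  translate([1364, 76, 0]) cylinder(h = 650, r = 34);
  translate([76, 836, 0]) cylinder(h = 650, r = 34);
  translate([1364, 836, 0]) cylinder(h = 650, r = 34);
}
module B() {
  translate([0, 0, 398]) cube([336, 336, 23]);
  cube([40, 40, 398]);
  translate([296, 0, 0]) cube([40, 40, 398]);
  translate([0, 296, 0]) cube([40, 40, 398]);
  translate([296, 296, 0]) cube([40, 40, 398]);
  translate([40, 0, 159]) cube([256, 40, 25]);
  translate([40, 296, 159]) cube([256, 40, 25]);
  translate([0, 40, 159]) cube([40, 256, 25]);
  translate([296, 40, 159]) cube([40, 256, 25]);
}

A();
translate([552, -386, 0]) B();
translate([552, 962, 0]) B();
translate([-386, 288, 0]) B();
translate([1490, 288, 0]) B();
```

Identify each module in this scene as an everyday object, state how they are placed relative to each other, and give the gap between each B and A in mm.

Each stool's nearest face is 50 mm from the table's bounding box.

A is a table. B is a stool. Four stools sit around the table at the −y, +y, −x, +x sides. The gap between each stool and the table is 50 mm.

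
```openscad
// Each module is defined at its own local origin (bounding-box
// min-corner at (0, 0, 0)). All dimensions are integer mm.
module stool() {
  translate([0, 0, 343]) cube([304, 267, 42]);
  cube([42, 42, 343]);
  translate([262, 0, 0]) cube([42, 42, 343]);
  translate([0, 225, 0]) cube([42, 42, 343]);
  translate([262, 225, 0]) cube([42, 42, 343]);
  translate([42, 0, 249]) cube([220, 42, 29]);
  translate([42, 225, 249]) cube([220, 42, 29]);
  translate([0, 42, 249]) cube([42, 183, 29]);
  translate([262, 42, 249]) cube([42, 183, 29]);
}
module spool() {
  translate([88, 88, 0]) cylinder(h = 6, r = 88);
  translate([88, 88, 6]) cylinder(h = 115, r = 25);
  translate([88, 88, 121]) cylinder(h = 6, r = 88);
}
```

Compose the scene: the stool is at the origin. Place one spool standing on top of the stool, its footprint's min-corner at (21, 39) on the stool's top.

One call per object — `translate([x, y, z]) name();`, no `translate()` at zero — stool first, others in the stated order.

stool();
translate([21, 39, 385]) spool();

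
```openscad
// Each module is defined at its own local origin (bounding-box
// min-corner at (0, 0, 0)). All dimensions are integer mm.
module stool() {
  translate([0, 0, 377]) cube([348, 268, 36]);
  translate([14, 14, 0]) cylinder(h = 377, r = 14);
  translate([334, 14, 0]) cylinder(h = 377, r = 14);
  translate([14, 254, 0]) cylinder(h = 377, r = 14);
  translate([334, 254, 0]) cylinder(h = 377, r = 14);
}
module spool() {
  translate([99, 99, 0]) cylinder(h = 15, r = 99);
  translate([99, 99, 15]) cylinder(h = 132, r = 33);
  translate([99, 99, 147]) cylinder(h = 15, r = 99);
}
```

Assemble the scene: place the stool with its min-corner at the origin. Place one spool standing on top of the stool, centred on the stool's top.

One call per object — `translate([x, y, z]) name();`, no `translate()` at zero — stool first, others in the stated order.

stool();
translate([75, 35, 413]) spool();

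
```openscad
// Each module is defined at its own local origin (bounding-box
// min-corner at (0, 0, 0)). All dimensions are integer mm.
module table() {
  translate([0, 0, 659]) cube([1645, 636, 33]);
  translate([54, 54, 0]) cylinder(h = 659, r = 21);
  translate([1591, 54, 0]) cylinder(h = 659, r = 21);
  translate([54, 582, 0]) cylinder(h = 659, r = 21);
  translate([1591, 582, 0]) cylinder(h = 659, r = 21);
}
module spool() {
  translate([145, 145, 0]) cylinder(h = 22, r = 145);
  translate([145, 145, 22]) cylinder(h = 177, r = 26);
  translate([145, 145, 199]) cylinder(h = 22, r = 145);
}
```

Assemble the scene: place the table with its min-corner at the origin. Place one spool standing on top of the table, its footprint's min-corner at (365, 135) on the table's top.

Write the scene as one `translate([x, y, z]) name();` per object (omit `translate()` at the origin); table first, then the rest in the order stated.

table();
translate([365, 135, 692]) spool();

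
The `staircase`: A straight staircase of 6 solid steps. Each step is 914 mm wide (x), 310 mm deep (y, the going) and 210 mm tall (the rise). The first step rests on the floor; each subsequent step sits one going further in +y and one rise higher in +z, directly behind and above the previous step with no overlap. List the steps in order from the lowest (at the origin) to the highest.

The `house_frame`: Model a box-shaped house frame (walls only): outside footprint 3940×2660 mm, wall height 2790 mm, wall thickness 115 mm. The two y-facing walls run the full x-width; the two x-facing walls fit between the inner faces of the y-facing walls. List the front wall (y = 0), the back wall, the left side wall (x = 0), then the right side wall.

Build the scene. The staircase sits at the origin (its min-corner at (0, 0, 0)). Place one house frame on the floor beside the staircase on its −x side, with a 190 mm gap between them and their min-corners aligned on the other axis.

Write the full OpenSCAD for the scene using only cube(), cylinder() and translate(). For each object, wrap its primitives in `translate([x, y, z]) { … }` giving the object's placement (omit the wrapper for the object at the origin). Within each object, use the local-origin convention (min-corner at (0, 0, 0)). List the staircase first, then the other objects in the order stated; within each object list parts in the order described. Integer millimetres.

cube([914, 310, 210]);
translate([0, 310, 210]) cube([914, 310, 210]);
translate([0, 620, 420]) cube([914, 310, 210]);
translate([0, 930, 630]) cube([914, 310, 210]);
translate([0, 1240, 840]) cube([914, 310, 210]);
translate([0, 1550, 1050]) cube([914, 310, 210]);
translate([-4130, 0, 0]) {
  cube([3940, 115, 2790]);
  translate([0, 2545, 0]) cube([3940, 115, 2790]);
  translate([0, 115, 0]) cube([115, 2430, 2790]);
  translate([3825, 115, 0]) cube([115, 2430, 2790]);
}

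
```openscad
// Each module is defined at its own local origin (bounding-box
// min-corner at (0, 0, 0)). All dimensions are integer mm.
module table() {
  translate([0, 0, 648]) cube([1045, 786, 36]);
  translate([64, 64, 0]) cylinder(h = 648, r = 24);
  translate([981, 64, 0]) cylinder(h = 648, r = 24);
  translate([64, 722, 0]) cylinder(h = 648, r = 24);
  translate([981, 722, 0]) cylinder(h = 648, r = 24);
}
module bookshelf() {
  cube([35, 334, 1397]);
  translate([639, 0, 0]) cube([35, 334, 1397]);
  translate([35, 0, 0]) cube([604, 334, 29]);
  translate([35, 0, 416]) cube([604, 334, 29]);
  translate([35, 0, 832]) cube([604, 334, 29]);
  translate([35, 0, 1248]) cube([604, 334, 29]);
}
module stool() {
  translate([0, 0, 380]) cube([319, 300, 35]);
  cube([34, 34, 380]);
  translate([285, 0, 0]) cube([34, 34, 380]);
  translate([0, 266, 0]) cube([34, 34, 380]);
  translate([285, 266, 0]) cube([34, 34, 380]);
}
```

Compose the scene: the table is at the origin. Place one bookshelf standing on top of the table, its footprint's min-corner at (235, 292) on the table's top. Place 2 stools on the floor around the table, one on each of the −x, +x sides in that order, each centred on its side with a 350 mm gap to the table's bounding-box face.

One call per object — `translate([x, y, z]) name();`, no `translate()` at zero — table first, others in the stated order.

table();
translate([235, 292, 684]) bookshelf();
translate([-669, 243, 0]) stool();
translate([1395, 243, 0]) stool();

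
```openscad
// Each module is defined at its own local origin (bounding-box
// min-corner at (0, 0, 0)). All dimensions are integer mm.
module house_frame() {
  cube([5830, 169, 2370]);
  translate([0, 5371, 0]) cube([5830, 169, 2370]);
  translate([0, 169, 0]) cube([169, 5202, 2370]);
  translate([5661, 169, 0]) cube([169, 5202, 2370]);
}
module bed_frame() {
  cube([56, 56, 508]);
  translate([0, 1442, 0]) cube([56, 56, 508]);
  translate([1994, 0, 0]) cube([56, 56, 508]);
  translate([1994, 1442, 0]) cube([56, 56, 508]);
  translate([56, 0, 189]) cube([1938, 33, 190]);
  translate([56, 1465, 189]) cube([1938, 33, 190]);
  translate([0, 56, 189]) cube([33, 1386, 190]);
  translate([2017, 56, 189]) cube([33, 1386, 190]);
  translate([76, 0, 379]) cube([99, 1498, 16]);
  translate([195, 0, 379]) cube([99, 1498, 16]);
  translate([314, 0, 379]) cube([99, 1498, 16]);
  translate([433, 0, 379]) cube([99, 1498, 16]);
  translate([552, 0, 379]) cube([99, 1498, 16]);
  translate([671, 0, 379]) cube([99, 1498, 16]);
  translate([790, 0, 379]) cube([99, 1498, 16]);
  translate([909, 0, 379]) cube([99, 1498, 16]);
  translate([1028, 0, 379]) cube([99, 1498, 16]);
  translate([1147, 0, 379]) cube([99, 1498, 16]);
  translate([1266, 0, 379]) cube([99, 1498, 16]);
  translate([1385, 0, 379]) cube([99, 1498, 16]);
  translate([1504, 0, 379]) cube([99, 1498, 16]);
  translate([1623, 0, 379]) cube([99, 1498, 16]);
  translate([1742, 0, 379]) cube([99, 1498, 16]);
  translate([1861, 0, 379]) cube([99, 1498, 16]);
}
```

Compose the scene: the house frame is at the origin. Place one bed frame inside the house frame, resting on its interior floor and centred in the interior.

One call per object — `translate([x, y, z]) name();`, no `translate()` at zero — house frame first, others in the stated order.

house_frame();
translate([1890, 2021, 0]) bed_frame();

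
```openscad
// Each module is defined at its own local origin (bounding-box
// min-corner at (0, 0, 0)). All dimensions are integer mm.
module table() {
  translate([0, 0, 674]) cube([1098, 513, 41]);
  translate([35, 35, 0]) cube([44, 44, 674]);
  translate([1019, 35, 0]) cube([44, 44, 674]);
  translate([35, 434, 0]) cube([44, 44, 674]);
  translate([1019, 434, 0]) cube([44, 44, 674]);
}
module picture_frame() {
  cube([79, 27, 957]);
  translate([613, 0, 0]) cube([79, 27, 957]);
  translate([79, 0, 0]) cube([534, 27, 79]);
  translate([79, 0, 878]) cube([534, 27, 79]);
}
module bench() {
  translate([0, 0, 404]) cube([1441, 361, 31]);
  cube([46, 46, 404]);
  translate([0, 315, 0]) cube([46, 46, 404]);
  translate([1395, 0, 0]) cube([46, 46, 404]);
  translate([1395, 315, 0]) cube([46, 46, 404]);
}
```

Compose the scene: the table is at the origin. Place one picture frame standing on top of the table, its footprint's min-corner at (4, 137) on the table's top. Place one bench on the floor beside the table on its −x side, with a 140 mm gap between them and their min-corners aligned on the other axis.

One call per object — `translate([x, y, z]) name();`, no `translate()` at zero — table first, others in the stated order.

table();
translate([4, 137, 715]) picture_frame();
translate([-1581, 0, 0]) bench();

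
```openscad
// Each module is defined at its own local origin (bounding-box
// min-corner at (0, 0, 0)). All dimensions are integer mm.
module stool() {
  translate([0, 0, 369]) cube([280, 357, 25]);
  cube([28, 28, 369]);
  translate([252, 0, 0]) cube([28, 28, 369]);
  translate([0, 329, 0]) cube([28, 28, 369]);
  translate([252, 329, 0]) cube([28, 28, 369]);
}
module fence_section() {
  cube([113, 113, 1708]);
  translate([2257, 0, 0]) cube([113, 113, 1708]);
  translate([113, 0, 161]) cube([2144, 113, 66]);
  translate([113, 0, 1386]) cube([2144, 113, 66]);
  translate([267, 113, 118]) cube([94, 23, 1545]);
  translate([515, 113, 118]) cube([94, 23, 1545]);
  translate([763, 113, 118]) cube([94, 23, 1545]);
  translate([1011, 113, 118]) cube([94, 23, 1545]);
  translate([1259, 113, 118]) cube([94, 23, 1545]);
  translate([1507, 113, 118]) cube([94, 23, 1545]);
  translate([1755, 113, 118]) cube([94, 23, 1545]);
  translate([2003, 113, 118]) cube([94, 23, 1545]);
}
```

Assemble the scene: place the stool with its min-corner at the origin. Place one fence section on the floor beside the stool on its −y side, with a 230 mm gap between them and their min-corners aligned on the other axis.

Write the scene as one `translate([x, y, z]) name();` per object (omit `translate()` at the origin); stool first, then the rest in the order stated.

stool();
translate([0, -366, 0]) fence_section();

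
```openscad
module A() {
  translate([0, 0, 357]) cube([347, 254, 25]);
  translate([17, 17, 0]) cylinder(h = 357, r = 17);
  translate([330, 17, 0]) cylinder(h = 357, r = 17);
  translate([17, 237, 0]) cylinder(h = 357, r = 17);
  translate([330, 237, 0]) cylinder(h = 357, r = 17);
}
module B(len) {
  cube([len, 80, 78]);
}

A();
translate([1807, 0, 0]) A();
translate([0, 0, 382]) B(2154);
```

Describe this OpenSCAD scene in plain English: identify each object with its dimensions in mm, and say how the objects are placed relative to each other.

A is a simple wooden stool: a rectangular seat 347 mm (x) by 254 mm (y), 25 mm thick, top face at z = 382 mm, on four round legs, each 34 mm in diameter. The legs rest on z = 0, each leg's axis is inset half a diameter from the nearest pair of seat edges (so the leg's bounding box is flush with the corner).

B is a rectangular beam 2154 mm long (x), 80 mm deep (y), 78 mm thick (z).

The beam spans the tops of two stools placed 1460 mm apart, resting at z = 382 mm.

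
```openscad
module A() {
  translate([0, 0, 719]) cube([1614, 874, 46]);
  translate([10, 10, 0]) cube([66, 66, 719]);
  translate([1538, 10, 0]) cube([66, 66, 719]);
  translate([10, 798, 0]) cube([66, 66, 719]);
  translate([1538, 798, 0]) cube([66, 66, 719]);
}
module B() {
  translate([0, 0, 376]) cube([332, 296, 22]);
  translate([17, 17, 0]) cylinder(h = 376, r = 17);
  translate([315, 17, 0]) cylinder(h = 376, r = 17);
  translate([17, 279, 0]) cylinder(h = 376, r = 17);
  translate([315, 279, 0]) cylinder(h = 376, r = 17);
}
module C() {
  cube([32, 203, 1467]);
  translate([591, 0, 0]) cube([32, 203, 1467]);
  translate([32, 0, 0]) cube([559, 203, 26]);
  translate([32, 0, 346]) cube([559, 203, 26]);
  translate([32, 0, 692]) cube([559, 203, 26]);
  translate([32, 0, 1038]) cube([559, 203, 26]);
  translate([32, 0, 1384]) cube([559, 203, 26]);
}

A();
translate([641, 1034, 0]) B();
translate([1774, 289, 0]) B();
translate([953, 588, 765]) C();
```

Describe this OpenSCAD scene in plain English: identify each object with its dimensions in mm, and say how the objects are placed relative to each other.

A is a table with a 1614×874 mm rectangular top, 46 mm thick, top surface at z = 765 mm, supported by four 66×66 mm square legs, each inset 10 mm from the nearest pair of top edges, running from the floor.

B is a four-legged stool. The seat is a 332×296×22 mm slab whose top surface is at z = 398 mm; four round legs, each 34 mm in diameter, run from the floor (z = 0) to the underside of the seat, each leg's axis is inset half a diameter from the nearest pair of seat edges (so the leg's bounding box is flush with the corner).

C is a bookshelf 623 mm wide overall, 203 mm deep and 1467 mm tall. The two sides are 32 mm thick vertical panels. 5 horizontal shelves of 26 mm thickness span between the inner faces of the sides; the lowest shelf sits on the floor and shelves are stacked with a clear vertical gap of 320 mm between each pair.

Two stools sit around the table at the +y, +x sides. The bookshelf is on top of the table.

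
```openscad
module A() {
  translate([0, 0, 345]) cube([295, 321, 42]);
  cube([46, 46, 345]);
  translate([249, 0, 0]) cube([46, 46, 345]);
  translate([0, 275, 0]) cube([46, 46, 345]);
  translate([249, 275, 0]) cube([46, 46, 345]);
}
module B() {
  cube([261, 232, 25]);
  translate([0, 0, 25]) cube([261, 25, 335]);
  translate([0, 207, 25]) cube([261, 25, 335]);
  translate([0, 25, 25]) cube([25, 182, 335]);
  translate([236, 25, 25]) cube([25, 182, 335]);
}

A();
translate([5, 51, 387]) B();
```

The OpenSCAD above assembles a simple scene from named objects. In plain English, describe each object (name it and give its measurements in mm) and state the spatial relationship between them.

A is a simple wooden stool: a rectangular seat 295 mm (x) by 321 mm (y), 42 mm thick, top face at z = 387 mm, on four square legs, each 46×46 mm in cross-section. The legs rest on z = 0, each flush with a corner of the seat.

B is an open-topped rectangular box: outside dimensions 261×232×360 mm, with a uniform wall and base thickness of 25 mm. The base is a full 261×232 slab on the floor; four walls sit on top of the base. The front and back walls (the −y and +y sides) span the full width; the two side walls fit between them.

The open box is on top of the stool.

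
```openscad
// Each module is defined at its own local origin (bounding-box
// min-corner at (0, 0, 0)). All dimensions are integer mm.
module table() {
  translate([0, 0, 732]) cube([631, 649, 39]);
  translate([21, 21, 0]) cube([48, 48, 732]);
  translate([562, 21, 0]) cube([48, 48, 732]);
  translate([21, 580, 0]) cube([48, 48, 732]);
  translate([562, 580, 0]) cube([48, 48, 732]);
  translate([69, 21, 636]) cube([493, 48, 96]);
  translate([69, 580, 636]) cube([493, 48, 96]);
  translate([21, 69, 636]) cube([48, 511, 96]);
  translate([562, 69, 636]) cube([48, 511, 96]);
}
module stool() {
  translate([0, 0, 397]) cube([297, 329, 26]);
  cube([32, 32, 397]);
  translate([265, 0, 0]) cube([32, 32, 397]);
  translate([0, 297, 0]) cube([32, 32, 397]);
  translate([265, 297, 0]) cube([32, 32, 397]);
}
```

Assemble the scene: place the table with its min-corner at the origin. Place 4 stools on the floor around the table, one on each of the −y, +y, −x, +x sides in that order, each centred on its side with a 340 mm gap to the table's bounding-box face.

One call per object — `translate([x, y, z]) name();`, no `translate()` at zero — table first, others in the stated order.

table();
translate([167, -669, 0]) stool();
translate([167, 989, 0]) stool();
translate([-637, 160, 0]) stool();
translate([971, 160, 0]) stool();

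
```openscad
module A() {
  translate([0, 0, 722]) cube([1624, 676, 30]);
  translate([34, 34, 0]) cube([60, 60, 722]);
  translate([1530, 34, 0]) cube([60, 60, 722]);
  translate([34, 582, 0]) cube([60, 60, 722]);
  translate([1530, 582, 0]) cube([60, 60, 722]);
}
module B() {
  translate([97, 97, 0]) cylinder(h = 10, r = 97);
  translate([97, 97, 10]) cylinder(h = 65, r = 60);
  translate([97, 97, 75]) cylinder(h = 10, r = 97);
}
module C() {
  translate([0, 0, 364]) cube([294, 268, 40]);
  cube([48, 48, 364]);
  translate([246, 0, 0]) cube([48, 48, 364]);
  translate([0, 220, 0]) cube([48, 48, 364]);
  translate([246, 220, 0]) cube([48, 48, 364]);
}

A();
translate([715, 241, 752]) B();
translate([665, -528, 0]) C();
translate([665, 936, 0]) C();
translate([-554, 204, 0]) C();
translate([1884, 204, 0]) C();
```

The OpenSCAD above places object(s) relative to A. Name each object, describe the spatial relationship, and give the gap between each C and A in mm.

A is a table. B is a spool. C is a stool. The spool is on top of the table, centred. Four stools sit around the table at the −y, +y, −x, +x sides. The gap between each stool and the table is 260 mm.

Each stool's nearest face is 260 mm from the table's bounding box.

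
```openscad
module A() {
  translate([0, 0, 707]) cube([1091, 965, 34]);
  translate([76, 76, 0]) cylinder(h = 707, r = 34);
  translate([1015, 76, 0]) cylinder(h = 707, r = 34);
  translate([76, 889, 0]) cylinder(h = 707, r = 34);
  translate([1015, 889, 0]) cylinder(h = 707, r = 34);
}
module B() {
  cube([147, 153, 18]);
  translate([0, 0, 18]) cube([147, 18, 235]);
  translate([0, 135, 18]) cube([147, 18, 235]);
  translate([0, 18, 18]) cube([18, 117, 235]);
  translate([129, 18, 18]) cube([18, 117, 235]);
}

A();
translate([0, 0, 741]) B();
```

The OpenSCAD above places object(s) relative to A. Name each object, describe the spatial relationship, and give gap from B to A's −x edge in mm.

A is a table. B is an open box. The open box is on top of the table. The gap from the open box to the table's −x edge is 0 mm.

The open box's min-x is at 0; the table's min-x is 0; gap = 0 mm.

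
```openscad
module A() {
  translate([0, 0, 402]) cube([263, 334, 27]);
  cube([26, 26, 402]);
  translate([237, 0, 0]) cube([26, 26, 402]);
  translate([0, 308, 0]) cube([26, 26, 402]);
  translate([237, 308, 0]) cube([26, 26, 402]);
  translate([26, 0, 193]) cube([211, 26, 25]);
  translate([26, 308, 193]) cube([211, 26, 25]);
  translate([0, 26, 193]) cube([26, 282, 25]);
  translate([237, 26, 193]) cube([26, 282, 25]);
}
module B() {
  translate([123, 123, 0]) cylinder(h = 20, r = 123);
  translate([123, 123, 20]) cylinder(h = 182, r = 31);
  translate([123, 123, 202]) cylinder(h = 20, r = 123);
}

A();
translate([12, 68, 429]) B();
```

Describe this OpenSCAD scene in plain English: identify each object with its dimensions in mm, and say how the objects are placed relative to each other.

A is a simple wooden stool: a rectangular seat 263 mm (x) by 334 mm (y), 27 mm thick, top face at z = 429 mm, on four square legs, each 26×26 mm in cross-section. The legs rest on z = 0, each flush with a corner of the seat. Four stretchers, 26 mm wide and 25 mm tall, connect adjacent legs with their undersides at z = 193 mm, each running between the inner faces of the legs it joins and aligned with the legs' outer faces on the other axis.

B is a spool: two coaxial disc flanges of radius 123 mm and thickness 20 mm, joined by a core cylinder of radius 31 mm and height 182 mm. The lower flange rests on z = 0 and the three cylinders share a vertical axis.

The spool is on top of the stool.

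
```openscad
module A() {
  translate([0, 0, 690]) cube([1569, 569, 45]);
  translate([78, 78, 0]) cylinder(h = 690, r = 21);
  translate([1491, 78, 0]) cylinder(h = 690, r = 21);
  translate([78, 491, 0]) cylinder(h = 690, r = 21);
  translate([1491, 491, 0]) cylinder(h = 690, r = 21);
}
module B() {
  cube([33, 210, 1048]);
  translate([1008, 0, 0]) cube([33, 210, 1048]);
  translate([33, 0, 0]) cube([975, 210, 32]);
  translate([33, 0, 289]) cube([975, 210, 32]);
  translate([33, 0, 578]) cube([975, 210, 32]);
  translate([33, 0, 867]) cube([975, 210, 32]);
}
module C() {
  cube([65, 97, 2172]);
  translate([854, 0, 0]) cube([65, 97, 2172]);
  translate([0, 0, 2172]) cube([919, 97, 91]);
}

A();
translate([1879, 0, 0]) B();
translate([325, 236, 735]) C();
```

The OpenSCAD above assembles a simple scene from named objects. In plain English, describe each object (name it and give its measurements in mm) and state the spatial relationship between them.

A is a table with a 1569×569 mm rectangular top, 45 mm thick, top surface at z = 735 mm, supported by four round legs of 42 mm diameter, each leg's bounding box inset 57 mm from the nearest pair of top edges, running from the floor.

B is an open bookshelf. Two side panels, each 33 mm thick, 210 mm deep and 1048 mm tall, stand 1041 mm apart (outside-to-outside). Between them sit 4 shelves, each 32 mm thick and 210 mm deep, spanning the full gap between the sides. The bottom shelf rests on the floor (its underside at z = 0) and the clear gap between one shelf's top and the next shelf's underside is 257 mm.

C is a rectangular door frame: two vertical jambs of 65×97 mm section, 2172 mm tall, with a clear opening 789 mm wide between their inner faces. A header 91 mm tall and 97 mm deep lies on top of the jambs and spans the full outside width.

The bookshelf is on the floor beside the table on its +x side. The door frame is on top of the table, centred.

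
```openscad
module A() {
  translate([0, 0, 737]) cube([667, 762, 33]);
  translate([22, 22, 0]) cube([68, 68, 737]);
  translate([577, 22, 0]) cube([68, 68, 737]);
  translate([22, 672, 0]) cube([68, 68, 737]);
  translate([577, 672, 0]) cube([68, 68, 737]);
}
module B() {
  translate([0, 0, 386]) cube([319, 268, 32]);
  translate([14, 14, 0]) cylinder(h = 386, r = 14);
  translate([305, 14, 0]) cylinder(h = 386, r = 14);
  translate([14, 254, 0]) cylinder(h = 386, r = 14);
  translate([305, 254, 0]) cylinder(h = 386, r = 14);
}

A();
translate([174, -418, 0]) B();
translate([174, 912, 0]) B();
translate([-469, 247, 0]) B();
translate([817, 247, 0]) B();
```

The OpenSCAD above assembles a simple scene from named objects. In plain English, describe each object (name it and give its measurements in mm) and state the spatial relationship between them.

A is a table: top 667 mm (x) × 762 mm (y), 33 mm thick, upper face at z = 770 mm, on four 68×68 mm square legs, each inset 22 mm from the nearest pair of top edges, running from z = 0 to the bottom of the top.

B is a four-legged stool. The seat is a 319×268×32 mm slab whose top surface is at z = 418 mm; four round legs, each 28 mm in diameter, run from the floor (z = 0) to the underside of the seat, each leg's axis is inset half a diameter from the nearest pair of seat edges (so the leg's bounding box is flush with the corner).

Four stools sit around the table at the −y, +y, −x, +x sides.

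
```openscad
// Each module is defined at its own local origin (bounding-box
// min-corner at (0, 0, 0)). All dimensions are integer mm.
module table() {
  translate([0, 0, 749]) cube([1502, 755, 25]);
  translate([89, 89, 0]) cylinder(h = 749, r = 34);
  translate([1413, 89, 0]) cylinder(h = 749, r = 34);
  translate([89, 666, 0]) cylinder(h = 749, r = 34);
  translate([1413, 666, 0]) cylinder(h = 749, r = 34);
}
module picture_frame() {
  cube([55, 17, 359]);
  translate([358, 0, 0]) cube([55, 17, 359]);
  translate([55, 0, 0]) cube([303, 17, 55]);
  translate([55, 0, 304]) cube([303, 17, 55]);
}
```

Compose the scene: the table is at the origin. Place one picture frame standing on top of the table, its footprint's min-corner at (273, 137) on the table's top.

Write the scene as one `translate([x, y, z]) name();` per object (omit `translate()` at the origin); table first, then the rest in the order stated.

table();
translate([273, 137, 774]) picture_frame();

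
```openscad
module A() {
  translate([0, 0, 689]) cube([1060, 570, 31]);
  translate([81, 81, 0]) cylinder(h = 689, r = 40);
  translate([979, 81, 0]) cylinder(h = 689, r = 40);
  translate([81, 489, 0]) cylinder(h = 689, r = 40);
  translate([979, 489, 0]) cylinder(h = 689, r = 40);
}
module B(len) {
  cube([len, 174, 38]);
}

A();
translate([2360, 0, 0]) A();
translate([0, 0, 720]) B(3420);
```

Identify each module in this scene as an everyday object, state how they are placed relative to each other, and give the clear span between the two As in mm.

A is a table. B is a beam. A beam spans the tops of two tables. The clear span between the two tables is 1300 mm.

Second table starts at x = 2360; first ends at x = 1060; clear span = 2360 − 1060 = 1300 mm.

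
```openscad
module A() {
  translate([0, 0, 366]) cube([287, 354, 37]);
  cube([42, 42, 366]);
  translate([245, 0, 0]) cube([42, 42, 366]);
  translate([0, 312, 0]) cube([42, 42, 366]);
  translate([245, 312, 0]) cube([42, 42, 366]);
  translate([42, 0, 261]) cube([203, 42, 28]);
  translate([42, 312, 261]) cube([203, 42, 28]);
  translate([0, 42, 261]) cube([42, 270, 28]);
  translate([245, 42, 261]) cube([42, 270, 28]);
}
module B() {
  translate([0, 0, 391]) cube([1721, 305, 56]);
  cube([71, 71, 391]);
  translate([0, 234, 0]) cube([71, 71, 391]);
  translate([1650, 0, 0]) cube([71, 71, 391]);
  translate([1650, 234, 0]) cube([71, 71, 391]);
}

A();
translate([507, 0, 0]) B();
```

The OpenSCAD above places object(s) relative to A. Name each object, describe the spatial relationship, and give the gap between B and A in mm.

A is a stool. B is a bench. The bench is on the floor beside the stool on its +x side. The gap between the bench and the stool is 220 mm.

The bench's nearest face is 220 mm from the stool's +x face.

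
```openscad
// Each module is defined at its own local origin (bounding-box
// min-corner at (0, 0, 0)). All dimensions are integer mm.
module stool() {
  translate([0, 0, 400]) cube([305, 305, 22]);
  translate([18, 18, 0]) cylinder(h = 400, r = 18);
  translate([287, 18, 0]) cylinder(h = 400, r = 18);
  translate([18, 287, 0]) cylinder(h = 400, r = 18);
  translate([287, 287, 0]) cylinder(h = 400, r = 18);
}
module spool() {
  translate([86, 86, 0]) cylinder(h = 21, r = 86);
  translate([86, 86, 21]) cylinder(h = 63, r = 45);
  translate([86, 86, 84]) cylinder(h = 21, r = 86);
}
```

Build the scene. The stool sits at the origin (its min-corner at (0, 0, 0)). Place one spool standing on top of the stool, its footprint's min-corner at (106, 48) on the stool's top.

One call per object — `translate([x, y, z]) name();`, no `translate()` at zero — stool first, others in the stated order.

stool();
translate([106, 48, 422]) spool();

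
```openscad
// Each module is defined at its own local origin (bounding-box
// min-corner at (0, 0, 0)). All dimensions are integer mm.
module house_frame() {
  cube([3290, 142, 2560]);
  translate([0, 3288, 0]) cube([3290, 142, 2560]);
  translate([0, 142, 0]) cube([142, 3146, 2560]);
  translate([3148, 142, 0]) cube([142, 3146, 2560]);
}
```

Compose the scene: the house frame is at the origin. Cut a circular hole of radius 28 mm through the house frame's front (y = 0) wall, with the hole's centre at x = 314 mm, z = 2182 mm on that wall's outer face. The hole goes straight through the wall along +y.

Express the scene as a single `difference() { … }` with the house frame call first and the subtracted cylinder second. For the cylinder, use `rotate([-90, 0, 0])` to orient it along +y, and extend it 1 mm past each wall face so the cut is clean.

difference() {
  house_frame();
  translate([314, -1, 2182]) rotate([-90, 0, 0]) cylinder(h = 144, r = 28);
}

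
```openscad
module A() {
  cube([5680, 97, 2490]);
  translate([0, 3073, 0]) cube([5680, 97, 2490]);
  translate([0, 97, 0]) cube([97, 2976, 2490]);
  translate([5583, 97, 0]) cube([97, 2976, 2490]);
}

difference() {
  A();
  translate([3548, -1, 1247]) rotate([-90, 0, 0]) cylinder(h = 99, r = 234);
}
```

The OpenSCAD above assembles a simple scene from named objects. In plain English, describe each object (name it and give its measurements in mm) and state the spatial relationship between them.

A is a box-shaped house frame (walls only): outside footprint 5680×3170 mm, wall height 2490 mm, wall thickness 97 mm. The two y-facing walls run the full x-width; the two x-facing walls fit between the inner faces of the y-facing walls.

The house frame has a circular hole of radius 234 mm through its front wall, centred at (x = 3548, z = 1247).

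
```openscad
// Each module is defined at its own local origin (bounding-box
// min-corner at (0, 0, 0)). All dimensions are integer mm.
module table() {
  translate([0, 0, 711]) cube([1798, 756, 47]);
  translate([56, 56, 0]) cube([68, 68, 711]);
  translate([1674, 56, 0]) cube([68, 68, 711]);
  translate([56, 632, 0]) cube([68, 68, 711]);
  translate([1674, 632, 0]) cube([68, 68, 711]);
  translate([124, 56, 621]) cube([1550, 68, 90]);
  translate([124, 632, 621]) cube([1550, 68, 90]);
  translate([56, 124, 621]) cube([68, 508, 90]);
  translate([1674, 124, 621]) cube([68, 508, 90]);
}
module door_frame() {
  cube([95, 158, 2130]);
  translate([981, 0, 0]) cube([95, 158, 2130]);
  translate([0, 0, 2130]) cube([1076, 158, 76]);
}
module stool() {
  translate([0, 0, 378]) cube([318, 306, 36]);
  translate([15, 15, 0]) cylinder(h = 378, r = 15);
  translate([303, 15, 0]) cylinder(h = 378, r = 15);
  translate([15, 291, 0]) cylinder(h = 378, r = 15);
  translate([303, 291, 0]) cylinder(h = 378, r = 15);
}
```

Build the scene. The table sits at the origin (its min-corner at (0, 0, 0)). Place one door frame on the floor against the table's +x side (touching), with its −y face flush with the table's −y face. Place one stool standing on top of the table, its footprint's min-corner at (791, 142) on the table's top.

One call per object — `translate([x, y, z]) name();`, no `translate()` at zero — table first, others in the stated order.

table();
translate([1798, 0, 0]) door_frame();
translate([791, 142, 758]) stool();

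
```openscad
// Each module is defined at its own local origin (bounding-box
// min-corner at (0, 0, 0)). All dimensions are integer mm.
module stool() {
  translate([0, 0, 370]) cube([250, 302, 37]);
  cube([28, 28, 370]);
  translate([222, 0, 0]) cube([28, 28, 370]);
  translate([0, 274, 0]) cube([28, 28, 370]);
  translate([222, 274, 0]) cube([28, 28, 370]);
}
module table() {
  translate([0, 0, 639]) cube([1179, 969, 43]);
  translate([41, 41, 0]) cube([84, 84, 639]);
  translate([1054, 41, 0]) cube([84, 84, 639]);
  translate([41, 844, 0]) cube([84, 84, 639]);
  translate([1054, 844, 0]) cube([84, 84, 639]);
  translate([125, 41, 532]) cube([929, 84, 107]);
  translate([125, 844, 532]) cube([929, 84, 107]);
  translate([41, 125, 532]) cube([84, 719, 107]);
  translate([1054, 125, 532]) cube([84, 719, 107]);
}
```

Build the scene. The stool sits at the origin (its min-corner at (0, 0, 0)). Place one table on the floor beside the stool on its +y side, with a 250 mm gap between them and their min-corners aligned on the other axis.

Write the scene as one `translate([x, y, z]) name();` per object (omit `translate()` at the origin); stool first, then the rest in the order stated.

stool();
translate([0, 552, 0]) table();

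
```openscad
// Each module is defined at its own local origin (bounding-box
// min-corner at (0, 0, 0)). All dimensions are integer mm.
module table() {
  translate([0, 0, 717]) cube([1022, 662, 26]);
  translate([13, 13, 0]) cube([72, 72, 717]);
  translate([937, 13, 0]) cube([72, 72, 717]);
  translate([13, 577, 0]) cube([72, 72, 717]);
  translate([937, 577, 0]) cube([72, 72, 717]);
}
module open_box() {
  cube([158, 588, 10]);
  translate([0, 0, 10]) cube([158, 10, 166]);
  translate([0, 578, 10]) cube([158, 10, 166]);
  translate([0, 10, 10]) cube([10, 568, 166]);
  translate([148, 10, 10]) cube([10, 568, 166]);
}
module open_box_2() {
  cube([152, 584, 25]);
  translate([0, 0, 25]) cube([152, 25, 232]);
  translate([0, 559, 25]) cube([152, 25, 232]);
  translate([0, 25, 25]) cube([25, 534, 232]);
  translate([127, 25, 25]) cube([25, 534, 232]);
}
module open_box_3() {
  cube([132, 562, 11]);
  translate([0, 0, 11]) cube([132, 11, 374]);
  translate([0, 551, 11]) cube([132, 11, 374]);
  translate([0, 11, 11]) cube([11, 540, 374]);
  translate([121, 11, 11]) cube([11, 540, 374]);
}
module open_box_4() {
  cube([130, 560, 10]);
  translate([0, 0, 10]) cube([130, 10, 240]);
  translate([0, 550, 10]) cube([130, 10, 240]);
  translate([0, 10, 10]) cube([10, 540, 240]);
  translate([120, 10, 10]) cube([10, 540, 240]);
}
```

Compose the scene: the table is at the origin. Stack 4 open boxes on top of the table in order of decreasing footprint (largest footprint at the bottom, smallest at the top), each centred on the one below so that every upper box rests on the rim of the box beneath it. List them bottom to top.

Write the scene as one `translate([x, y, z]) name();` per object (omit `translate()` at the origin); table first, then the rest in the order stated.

table();
translate([432, 37, 743]) open_box();
translate([435, 39, 919]) open_box_2();
translate([445, 50, 1176]) open_box_3();
translate([446, 51, 1561]) open_box_4();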